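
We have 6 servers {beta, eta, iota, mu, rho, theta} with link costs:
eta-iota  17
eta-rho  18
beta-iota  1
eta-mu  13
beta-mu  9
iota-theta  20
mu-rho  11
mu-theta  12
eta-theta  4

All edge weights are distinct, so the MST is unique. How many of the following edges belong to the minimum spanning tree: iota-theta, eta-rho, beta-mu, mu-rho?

2

Sort edges by weight, then run Kruskal:
beta-iota (1): add. Components now {rho} {theta} {eta} {beta,iota} {mu}
eta-theta (4): add. Components now {rho} {eta,theta} {beta,iota} {mu}
beta-mu (9): add. Components now {rho} {eta,theta} {beta,iota,mu}
mu-rho (11): add. Components now {beta,iota,mu,rho} {eta,theta}
mu-theta (12): add. Components now {beta,eta,iota,mu,rho,theta}
MST edge set: {beta-iota, eta-theta, beta-mu, mu-rho, mu-theta}.
Of the listed edges, {beta-mu, mu-rho} are in the MST → 2.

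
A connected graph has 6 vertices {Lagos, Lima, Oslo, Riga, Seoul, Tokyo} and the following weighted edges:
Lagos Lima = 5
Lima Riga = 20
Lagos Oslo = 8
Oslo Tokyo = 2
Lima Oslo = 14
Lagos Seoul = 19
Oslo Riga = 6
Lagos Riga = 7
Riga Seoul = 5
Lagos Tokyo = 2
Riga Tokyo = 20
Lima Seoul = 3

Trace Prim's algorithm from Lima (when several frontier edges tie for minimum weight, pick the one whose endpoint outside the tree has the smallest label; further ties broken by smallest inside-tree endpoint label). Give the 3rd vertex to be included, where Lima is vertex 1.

Lagos

Prim's algorithm from Lima:
Step 1: frontier [Lima Seoul 3, Lagos Lima 5, Lima Oslo 14, Lima Riga 20] → take Lima Seoul (3); add Seoul.
Step 2: frontier [Lagos Lima 5, Lima Oslo 14, Lima Riga 20, Riga Seoul 5, Lagos Seoul 19] → take Lagos Lima (5); add Lagos.
Step 3: frontier [Lagos Tokyo 2, Lagos Riga 7, Lagos Oslo 8, Lima Oslo 14, Lima Riga 20, Riga Seoul 5] → take Lagos Tokyo (2); add Tokyo.
Step 4: frontier [Lagos Riga 7, Lagos Oslo 8, Lima Oslo 14, Lima Riga 20, Riga Seoul 5, Oslo Tokyo 2, Riga Tokyo 20] → take Oslo Tokyo (2); add Oslo.
Step 5: frontier [Lagos Riga 7, Lima Riga 20, Oslo Riga 6, Riga Seoul 5, Riga Tokyo 20] → take Riga Seoul (5); add Riga.
Vertex order: Lima, Seoul, Lagos, Tokyo, Oslo, Riga. The 3rd vertex is Lagos.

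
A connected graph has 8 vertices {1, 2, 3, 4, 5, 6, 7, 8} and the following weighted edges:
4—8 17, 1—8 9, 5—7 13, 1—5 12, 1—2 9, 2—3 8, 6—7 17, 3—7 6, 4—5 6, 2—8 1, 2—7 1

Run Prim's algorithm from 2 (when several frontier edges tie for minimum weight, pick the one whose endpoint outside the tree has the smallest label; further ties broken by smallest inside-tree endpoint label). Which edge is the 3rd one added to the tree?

Prim, starting at 2.
Step 1: cheapest edge leaving the tree is 2—7 (1); add 7.
Step 2: cheapest edge leaving the tree is 2—8 (1); add 8.
Step 3: cheapest edge leaving the tree is 3—7 (6); add 3.
Step 4: cheapest edge leaving the tree is 1—2 (9); add 1.
Step 5: cheapest edge leaving the tree is 1—5 (12); add 5.
Step 6: cheapest edge leaving the tree is 4—5 (6); add 4.
Step 7: cheapest edge leaving the tree is 6—7 (17); add 6.
The 3rd edge added is 3—7.

3-7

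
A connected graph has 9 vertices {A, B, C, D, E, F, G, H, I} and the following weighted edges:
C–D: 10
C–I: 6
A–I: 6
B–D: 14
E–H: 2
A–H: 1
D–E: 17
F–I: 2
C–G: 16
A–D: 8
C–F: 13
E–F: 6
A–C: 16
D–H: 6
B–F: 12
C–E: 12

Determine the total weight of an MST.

Prim, starting at H.
Step 1: cheapest edge leaving the tree is A–H (1); add A.
Step 2: cheapest edge leaving the tree is E–H (2); add E.
Step 3: cheapest edge leaving the tree is D–H (6); add D.
Step 4: cheapest edge leaving the tree is E–F (6); add F.
Step 5: cheapest edge leaving the tree is F–I (2); add I.
Step 6: cheapest edge leaving the tree is C–I (6); add C.
Step 7: cheapest edge leaving the tree is B–F (12); add B.
Step 8: cheapest edge leaving the tree is C–G (16); add G.
MST edges: A–H, E–H, D–H, E–F, F–I, C–I, B–F, C–G; total weight 1+2+6+6+2+6+12+16 = 51.

51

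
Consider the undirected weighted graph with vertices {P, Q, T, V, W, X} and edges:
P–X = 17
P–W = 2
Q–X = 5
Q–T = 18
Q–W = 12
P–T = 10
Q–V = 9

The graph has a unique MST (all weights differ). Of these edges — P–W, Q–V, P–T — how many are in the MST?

3

Kruskal: consider edges lightest-first.
P–W (2): add — endpoints in different components.
Q–X (5): add — endpoints in different components.
Q–V (9): add — endpoints in different components.
P–T (10): add — endpoints in different components.
Q–W (12): add — endpoints in different components.
MST edge set: {P–W, Q–X, Q–V, P–T, Q–W}.
Of the listed edges, {P–W, Q–V, P–T} are in the MST → 3.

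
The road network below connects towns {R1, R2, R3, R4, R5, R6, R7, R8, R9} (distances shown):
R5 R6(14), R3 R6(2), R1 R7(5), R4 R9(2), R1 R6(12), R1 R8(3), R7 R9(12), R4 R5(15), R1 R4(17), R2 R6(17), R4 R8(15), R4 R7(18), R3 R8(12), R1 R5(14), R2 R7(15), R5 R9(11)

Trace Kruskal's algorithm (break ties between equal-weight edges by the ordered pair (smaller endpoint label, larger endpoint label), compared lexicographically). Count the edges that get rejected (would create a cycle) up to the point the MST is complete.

3

Kruskal's algorithm — process edges by increasing weight (ties by edge label):
R3 R6 (2): add — endpoints in different components.
R4 R9 (2): add — endpoints in different components.
R1 R8 (3): add — endpoints in different components.
R1 R7 (5): add — endpoints in different components.
R5 R9 (11): add — endpoints in different components.
R1 R6 (12): add — endpoints in different components.
R3 R8 (12): skip — R3 and R8 already connected.
R7 R9 (12): add — endpoints in different components.
R1 R5 (14): skip — R1 and R5 already connected.
R5 R6 (14): skip — R6 and R5 already connected.
R2 R7 (15): add — endpoints in different components.
Edges rejected before the tree was complete: 3.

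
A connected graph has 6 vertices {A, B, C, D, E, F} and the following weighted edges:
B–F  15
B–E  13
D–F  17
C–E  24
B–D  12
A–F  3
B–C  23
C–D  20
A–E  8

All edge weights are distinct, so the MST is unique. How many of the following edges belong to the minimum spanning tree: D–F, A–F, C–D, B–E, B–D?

Kruskal's algorithm — process edges by increasing weight (ties by edge label):
A–F (3): add — endpoints in different components.
A–E (8): add — endpoints in different components.
B–D (12): add — endpoints in different components.
B–E (13): add — endpoints in different components.
B–F (15): skip — B and F already connected.
D–F (17): skip — D and F already connected.
C–D (20): add — endpoints in different components.
MST edge set: {A–F, A–E, B–D, B–E, C–D}.
Of the listed edges, {A–F, C–D, B–E, B–D} are in the MST → 4.

4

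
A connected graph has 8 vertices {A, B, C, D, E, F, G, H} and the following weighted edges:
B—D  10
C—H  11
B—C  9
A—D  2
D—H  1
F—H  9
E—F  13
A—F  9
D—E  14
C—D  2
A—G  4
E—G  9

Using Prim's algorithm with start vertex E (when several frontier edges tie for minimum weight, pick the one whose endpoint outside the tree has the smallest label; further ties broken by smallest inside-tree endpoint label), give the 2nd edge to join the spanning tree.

A-G

Grow the tree from E using Prim:
Step 1: cheapest edge leaving the tree is E—G (9); add G.
Step 2: cheapest edge leaving the tree is A—G (4); add A.
Step 3: cheapest edge leaving the tree is A—D (2); add D.
Step 4: cheapest edge leaving the tree is D—H (1); add H.
Step 5: cheapest edge leaving the tree is C—D (2); add C.
Step 6: cheapest edge leaving the tree is B—C (9); add B.
Step 7: cheapest edge leaving the tree is A—F (9); add F.
The 2nd edge added is A—G.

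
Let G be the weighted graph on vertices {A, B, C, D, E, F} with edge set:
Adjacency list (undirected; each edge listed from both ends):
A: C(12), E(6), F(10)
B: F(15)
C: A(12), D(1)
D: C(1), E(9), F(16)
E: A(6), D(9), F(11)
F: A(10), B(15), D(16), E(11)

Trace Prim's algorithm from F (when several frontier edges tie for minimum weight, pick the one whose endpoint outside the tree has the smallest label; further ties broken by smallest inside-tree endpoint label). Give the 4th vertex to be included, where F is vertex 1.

Grow the tree from F using Prim:
Step 1: cheapest edge leaving the tree is A-F (10); add A.
Step 2: cheapest edge leaving the tree is A-E (6); add E.
Step 3: cheapest edge leaving the tree is D-E (9); add D.
Step 4: cheapest edge leaving the tree is C-D (1); add C.
Step 5: cheapest edge leaving the tree is B-F (15); add B.
Vertex order: F, A, E, D, C, B. The 4th vertex is D.

D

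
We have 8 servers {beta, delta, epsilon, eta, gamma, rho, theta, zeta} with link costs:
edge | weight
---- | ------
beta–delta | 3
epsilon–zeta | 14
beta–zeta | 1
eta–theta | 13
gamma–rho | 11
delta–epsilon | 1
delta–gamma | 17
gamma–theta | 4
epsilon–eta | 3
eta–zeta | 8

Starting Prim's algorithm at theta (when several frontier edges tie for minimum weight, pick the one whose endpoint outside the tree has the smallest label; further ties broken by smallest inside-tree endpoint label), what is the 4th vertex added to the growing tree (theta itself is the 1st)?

eta

Grow the tree from theta using Prim:
Step 1: cheapest edge leaving the tree is gamma–theta (4); add gamma.
Step 2: cheapest edge leaving the tree is gamma–rho (11); add rho.
Step 3: cheapest edge leaving the tree is eta–theta (13); add eta.
Step 4: cheapest edge leaving the tree is epsilon–eta (3); add epsilon.
Step 5: cheapest edge leaving the tree is delta–epsilon (1); add delta.
Step 6: cheapest edge leaving the tree is beta–delta (3); add beta.
Step 7: cheapest edge leaving the tree is beta–zeta (1); add zeta.
Vertex order: theta, gamma, rho, eta, epsilon, delta, beta, zeta. The 4th vertex is eta.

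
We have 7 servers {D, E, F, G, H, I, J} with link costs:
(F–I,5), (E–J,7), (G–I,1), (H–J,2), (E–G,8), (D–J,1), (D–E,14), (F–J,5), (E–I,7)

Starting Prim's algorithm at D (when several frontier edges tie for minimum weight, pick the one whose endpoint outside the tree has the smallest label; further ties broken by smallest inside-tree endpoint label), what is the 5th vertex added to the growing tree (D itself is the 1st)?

Prim's algorithm from D:
Step 1: cheapest edge leaving the tree is D–J (1); add J.
Step 2: cheapest edge leaving the tree is H–J (2); add H.
Step 3: cheapest edge leaving the tree is F–J (5); add F.
Step 4: cheapest edge leaving the tree is F–I (5); add I.
Step 5: cheapest edge leaving the tree is G–I (1); add G.
Step 6: cheapest edge leaving the tree is E–I (7); add E.
Vertex order: D, J, H, F, I, G, E. The 5th vertex is I.

I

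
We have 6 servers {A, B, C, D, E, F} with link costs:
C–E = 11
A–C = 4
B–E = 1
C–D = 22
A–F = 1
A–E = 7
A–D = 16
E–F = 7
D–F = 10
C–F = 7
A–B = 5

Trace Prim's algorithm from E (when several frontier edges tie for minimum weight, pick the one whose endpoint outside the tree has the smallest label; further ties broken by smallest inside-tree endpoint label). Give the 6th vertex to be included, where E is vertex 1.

Prim, starting at E.
Step 1: cheapest edge leaving the tree is B–E (1); add B.
Step 2: cheapest edge leaving the tree is A–B (5); add A.
Step 3: cheapest edge leaving the tree is A–F (1); add F.
Step 4: cheapest edge leaving the tree is A–C (4); add C.
Step 5: cheapest edge leaving the tree is D–F (10); add D.
Vertex order: E, B, A, F, C, D. The 6th vertex is D.

D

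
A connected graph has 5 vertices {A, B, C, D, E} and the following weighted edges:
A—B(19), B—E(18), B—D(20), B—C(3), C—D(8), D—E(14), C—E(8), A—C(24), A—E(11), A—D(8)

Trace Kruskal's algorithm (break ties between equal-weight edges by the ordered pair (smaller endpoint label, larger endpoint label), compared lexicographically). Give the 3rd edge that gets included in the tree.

C-D

Sort edges by weight, then run Kruskal:
B—C (3): add — endpoints in different components.
A—D (8): add — endpoints in different components.
C—D (8): add — endpoints in different components.
C—E (8): add — endpoints in different components.
The 3rd edge added is C—D.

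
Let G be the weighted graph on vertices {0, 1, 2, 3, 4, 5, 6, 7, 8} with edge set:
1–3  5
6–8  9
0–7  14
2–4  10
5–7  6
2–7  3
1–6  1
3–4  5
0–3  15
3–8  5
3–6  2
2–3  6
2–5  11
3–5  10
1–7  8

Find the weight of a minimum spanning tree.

Kruskal: consider edges lightest-first.
1–6 (1): add — endpoints in different components.
3–6 (2): add — endpoints in different components.
2–7 (3): add — endpoints in different components.
1–3 (5): skip — 1 and 3 already connected.
3–4 (5): add — endpoints in different components.
3–8 (5): add — endpoints in different components.
2–3 (6): add — endpoints in different components.
5–7 (6): add — endpoints in different components.
1–7 (8): skip — 1 and 7 already connected.
6–8 (9): skip — 6 and 8 already connected.
2–4 (10): skip — 2 and 4 already connected.
3–5 (10): skip — 3 and 5 already connected.
2–5 (11): skip — 2 and 5 already connected.
0–7 (14): add — endpoints in different components.
MST edges: 1–6, 3–6, 2–7, 3–4, 3–8, 2–3, 5–7, 0–7; total weight 1+2+3+5+5+6+6+14 = 42.

42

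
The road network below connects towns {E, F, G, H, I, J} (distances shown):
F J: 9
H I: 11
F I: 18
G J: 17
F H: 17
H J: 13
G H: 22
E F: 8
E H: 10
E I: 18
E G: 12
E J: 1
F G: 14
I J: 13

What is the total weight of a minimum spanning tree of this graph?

42

Prim, starting at J.
Step 1: frontier [E J 1, F J 9, H J 13, I J 13, G J 17] → take E J (1); add E.
Step 2: frontier [E F 8, E H 10, E G 12, E I 18, F J 9, H J 13, I J 13, G J 17] → take E F (8); add F.
Step 3: frontier [E H 10, E G 12, E I 18, F G 14, F H 17, F I 18, H J 13, I J 13, G J 17] → take E H (10); add H.
Step 4: frontier [E G 12, E I 18, F G 14, F I 18, H I 11, G H 22, I J 13, G J 17] → take H I (11); add I.
Step 5: frontier [E G 12, F G 14, G H 22, G J 17] → take E G (12); add G.
MST edges: E J, E F, E H, H I, E G; total weight 1+8+10+11+12 = 42.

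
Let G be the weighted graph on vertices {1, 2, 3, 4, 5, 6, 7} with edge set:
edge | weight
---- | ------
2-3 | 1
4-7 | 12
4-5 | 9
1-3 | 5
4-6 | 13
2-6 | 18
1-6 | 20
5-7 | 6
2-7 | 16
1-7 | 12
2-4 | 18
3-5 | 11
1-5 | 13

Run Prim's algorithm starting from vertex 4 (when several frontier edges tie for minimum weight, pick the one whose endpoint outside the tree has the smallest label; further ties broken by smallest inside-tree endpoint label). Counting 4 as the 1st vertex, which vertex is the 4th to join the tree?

Prim's algorithm from 4:
Step 1: frontier [4-5 9, 4-7 12, 4-6 13, 2-4 18] → take 4-5 (9); add 5.
Step 2: frontier [4-7 12, 4-6 13, 2-4 18, 5-7 6, 3-5 11, 1-5 13] → take 5-7 (6); add 7.
Step 3: frontier [4-6 13, 2-4 18, 3-5 11, 1-5 13, 1-7 12, 2-7 16] → take 3-5 (11); add 3.
Step 4: frontier [2-3 1, 1-3 5, 4-6 13, 2-4 18, 1-5 13, 1-7 12, 2-7 16] → take 2-3 (1); add 2.
Step 5: frontier [2-6 18, 1-3 5, 4-6 13, 1-5 13, 1-7 12] → take 1-3 (5); add 1.
Step 6: frontier [1-6 20, 2-6 18, 4-6 13] → take 4-6 (13); add 6.
Vertex order: 4, 5, 7, 3, 2, 1, 6. The 4th vertex is 3.

3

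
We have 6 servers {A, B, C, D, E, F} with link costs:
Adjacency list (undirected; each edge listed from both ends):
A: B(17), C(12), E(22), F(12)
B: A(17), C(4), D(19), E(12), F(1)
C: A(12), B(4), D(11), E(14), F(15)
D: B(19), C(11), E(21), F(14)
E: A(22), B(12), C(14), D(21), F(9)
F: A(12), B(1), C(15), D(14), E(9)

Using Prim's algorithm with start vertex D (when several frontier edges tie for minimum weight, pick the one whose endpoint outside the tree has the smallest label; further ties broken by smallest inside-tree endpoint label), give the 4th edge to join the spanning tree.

E-F

Grow the tree from D using Prim:
Step 1: frontier [C-D 11, D-F 14, B-D 19, D-E 21] → take C-D (11); add C.
Step 2: frontier [B-C 4, A-C 12, C-E 14, C-F 15, D-F 14, B-D 19, D-E 21] → take B-C (4); add B.
Step 3: frontier [B-F 1, B-E 12, A-B 17, A-C 12, C-E 14, C-F 15, D-F 14, D-E 21] → take B-F (1); add F.
Step 4: frontier [B-E 12, A-B 17, A-C 12, C-E 14, D-E 21, E-F 9, A-F 12] → take E-F (9); add E.
Step 5: frontier [A-B 17, A-C 12, A-E 22, A-F 12] → take A-C (12); add A.
The 4th edge added is E-F.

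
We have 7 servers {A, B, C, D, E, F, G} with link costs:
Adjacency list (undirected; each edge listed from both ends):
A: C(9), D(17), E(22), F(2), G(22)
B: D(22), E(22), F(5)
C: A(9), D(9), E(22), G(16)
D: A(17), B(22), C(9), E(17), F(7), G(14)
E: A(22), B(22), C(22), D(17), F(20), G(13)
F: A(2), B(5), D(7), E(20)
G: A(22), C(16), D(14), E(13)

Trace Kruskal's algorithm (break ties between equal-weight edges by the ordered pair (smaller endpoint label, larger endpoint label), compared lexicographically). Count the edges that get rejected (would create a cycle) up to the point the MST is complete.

Kruskal: consider edges lightest-first.
A—F (2): add. Components now {A,F} {B} {C} {D} {E} {G}
B—F (5): add. Components now {A,B,F} {C} {D} {E} {G}
D—F (7): add. Components now {A,B,D,F} {C} {E} {G}
A—C (9): add. Components now {A,B,C,D,F} {E} {G}
C—D (9): skip — C and D already connected.
E—G (13): add. Components now {A,B,C,D,F} {E,G}
D—G (14): add. Components now {A,B,C,D,E,F,G}
Edges rejected before the tree was complete: 1.

1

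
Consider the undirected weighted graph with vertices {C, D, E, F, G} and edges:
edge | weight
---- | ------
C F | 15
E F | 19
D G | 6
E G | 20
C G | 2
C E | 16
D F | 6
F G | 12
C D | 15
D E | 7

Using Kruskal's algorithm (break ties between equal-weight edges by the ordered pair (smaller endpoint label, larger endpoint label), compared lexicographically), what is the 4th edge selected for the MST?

Sort edges by weight, then run Kruskal:
C G (2): add. Components now {C,G} {D} {E} {F}
D F (6): add. Components now {C,G} {D,F} {E}
D G (6): add. Components now {C,D,F,G} {E}
D E (7): add. Components now {C,D,E,F,G}
The 4th edge added is D E.

D-E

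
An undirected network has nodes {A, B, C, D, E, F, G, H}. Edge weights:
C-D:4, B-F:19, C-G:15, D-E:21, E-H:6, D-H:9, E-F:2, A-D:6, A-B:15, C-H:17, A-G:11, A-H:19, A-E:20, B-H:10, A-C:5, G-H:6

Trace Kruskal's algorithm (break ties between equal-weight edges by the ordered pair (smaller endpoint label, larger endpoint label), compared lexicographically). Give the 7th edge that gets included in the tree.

Sort edges by weight, then run Kruskal:
E-F (2): add — endpoints in different components.
C-D (4): add — endpoints in different components.
A-C (5): add — endpoints in different components.
A-D (6): skip — A and D already connected.
E-H (6): add — endpoints in different components.
G-H (6): add — endpoints in different components.
D-H (9): add — endpoints in different components.
B-H (10): add — endpoints in different components.
The 7th edge added is B-H.

B-H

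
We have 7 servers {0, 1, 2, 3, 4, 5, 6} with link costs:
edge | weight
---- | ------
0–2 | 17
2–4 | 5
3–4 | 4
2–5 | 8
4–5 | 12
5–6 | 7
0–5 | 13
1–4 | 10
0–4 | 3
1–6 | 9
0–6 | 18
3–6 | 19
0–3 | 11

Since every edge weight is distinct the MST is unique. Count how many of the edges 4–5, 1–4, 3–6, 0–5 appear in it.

Kruskal's algorithm — process edges by increasing weight (ties by edge label):
0–4 (3): add. Components now {0,4} {1} {2} {3} {5} {6}
3–4 (4): add. Components now {0,3,4} {1} {2} {5} {6}
2–4 (5): add. Components now {0,2,3,4} {1} {5} {6}
5–6 (7): add. Components now {0,2,3,4} {1} {5,6}
2–5 (8): add. Components now {0,2,3,4,5,6} {1}
1–6 (9): add. Components now {0,1,2,3,4,5,6}
MST edge set: {0–4, 3–4, 2–4, 5–6, 2–5, 1–6}.
Of the listed edges, {} are in the MST → 0.

0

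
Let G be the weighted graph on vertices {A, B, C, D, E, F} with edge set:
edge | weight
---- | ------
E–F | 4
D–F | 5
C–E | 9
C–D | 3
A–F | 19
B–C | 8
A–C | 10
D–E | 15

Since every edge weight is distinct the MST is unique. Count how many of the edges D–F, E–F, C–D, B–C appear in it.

Sort edges by weight, then run Kruskal:
C–D (3): add — endpoints in different components.
E–F (4): add — endpoints in different components.
D–F (5): add — endpoints in different components.
B–C (8): add — endpoints in different components.
C–E (9): skip — C and E already connected.
A–C (10): add — endpoints in different components.
MST edge set: {C–D, E–F, D–F, B–C, A–C}.
Of the listed edges, {D–F, E–F, C–D, B–C} are in the MST → 4.

4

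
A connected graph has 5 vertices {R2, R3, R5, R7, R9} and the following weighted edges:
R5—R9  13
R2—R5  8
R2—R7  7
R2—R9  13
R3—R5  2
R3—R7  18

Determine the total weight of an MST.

Prim's algorithm from R9:
Step 1: frontier [R2—R9 13, R5—R9 13] → take R2—R9 (13); add R2.
Step 2: frontier [R2—R7 7, R2—R5 8, R5—R9 13] → take R2—R7 (7); add R7.
Step 3: frontier [R2—R5 8, R3—R7 18, R5—R9 13] → take R2—R5 (8); add R5.
Step 4: frontier [R3—R5 2, R3—R7 18] → take R3—R5 (2); add R3.
MST edges: R2—R9, R2—R7, R2—R5, R3—R5; total weight 13+7+8+2 = 30.

30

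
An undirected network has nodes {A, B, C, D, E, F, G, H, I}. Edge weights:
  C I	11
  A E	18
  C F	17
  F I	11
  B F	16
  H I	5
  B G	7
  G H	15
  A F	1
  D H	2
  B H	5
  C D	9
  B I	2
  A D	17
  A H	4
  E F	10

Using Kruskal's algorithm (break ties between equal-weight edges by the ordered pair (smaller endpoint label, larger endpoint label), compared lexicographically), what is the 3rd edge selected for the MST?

Kruskal: consider edges lightest-first.
A F (1): add — endpoints in different components.
B I (2): add — endpoints in different components.
D H (2): add — endpoints in different components.
A H (4): add — endpoints in different components.
B H (5): add — endpoints in different components.
H I (5): skip — H and I already connected.
B G (7): add — endpoints in different components.
C D (9): add — endpoints in different components.
E F (10): add — endpoints in different components.
The 3rd edge added is D H.

D-H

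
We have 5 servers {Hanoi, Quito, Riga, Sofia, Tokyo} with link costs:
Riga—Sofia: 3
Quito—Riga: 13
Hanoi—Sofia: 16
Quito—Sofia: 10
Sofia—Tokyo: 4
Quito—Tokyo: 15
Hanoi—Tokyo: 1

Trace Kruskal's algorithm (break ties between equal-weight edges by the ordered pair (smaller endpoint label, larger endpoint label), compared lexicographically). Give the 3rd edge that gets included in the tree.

Sort edges by weight, then run Kruskal:
Hanoi—Tokyo (1): add — endpoints in different components.
Riga—Sofia (3): add — endpoints in different components.
Sofia—Tokyo (4): add — endpoints in different components.
Quito—Sofia (10): add — endpoints in different components.
The 3rd edge added is Sofia—Tokyo.

Sofia-Tokyo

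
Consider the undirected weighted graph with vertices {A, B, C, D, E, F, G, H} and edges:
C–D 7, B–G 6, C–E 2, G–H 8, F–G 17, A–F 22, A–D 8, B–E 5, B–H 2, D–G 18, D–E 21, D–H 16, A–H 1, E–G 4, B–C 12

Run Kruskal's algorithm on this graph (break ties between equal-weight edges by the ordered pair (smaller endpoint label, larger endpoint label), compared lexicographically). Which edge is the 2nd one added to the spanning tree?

B-H

Sort edges by weight, then run Kruskal:
A–H (1): add — endpoints in different components.
B–H (2): add — endpoints in different components.
C–E (2): add — endpoints in different components.
E–G (4): add — endpoints in different components.
B–E (5): add — endpoints in different components.
B–G (6): skip — B and G already connected.
C–D (7): add — endpoints in different components.
A–D (8): skip — A and D already connected.
G–H (8): skip — G and H already connected.
B–C (12): skip — B and C already connected.
D–H (16): skip — D and H already connected.
F–G (17): add — endpoints in different components.
The 2nd edge added is B–H.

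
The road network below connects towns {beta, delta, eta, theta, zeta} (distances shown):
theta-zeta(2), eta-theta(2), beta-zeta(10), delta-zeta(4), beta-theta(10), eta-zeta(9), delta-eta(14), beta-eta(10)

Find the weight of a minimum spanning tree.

18

Prim's algorithm from theta:
Step 1: frontier [eta-theta 2, theta-zeta 2, beta-theta 10] → take eta-theta (2); add eta.
Step 2: frontier [eta-zeta 9, beta-eta 10, delta-eta 14, theta-zeta 2, beta-theta 10] → take theta-zeta (2); add zeta.
Step 3: frontier [beta-eta 10, delta-eta 14, beta-theta 10, delta-zeta 4, beta-zeta 10] → take delta-zeta (4); add delta.
Step 4: frontier [beta-eta 10, beta-theta 10, beta-zeta 10] → take beta-eta (10); add beta.
MST edges: eta-theta, theta-zeta, delta-zeta, beta-eta; total weight 2+2+4+10 = 18.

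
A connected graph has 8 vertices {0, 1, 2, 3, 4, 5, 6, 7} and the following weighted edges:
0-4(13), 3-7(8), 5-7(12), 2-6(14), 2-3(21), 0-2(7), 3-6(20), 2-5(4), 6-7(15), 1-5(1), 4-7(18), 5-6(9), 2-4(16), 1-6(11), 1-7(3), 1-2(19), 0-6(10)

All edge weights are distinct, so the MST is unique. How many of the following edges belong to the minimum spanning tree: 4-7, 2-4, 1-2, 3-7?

1

Kruskal's algorithm — process edges by increasing weight (ties by edge label):
1-5 (1): add — endpoints in different components.
1-7 (3): add — endpoints in different components.
2-5 (4): add — endpoints in different components.
0-2 (7): add — endpoints in different components.
3-7 (8): add — endpoints in different components.
5-6 (9): add — endpoints in different components.
0-6 (10): skip — 0 and 6 already connected.
1-6 (11): skip — 1 and 6 already connected.
5-7 (12): skip — 5 and 7 already connected.
0-4 (13): add — endpoints in different components.
MST edge set: {1-5, 1-7, 2-5, 0-2, 3-7, 5-6, 0-4}.
Of the listed edges, {3-7} are in the MST → 1.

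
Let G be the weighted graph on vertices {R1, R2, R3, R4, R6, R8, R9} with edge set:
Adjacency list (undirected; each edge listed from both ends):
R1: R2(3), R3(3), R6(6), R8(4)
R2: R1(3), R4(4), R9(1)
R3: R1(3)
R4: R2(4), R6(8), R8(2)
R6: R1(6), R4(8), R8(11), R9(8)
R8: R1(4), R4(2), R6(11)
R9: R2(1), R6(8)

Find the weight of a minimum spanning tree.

19

Prim, starting at R1.
Step 1: cheapest edge leaving the tree is R1 R2 (3); add R2.
Step 2: cheapest edge leaving the tree is R2 R9 (1); add R9.
Step 3: cheapest edge leaving the tree is R1 R3 (3); add R3.
Step 4: cheapest edge leaving the tree is R2 R4 (4); add R4.
Step 5: cheapest edge leaving the tree is R4 R8 (2); add R8.
Step 6: cheapest edge leaving the tree is R1 R6 (6); add R6.
MST edges: R1 R2, R2 R9, R1 R3, R2 R4, R4 R8, R1 R6; total weight 3+1+3+4+2+6 = 19.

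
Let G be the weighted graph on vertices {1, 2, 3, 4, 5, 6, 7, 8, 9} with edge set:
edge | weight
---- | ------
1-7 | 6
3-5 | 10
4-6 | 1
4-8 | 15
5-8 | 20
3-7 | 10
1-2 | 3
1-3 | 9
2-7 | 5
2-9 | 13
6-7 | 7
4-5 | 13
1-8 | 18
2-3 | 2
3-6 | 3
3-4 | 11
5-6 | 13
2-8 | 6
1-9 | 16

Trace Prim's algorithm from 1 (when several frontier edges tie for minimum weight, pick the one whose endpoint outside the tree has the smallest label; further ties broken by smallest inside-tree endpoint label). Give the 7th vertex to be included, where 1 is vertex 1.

8

Prim's algorithm from 1:
Step 1: cheapest edge leaving the tree is 1-2 (3); add 2.
Step 2: cheapest edge leaving the tree is 2-3 (2); add 3.
Step 3: cheapest edge leaving the tree is 3-6 (3); add 6.
Step 4: cheapest edge leaving the tree is 4-6 (1); add 4.
Step 5: cheapest edge leaving the tree is 2-7 (5); add 7.
Step 6: cheapest edge leaving the tree is 2-8 (6); add 8.
Step 7: cheapest edge leaving the tree is 3-5 (10); add 5.
Step 8: cheapest edge leaving the tree is 2-9 (13); add 9.
Vertex order: 1, 2, 3, 6, 4, 7, 8, 5, 9. The 7th vertex is 8.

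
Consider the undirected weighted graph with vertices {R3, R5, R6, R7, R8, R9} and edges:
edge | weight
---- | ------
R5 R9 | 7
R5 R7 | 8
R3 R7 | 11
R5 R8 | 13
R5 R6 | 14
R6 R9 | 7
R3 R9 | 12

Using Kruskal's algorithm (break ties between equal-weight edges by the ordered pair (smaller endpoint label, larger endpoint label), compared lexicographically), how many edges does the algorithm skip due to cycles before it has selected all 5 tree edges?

Sort edges by weight, then run Kruskal:
R5 R9 (7): add. Components now {R3} {R5,R9} {R8} {R7} {R6}
R6 R9 (7): add. Components now {R3} {R5,R6,R9} {R8} {R7}
R5 R7 (8): add. Components now {R3} {R5,R6,R7,R9} {R8}
R3 R7 (11): add. Components now {R3,R5,R6,R7,R9} {R8}
R3 R9 (12): skip — R3 and R9 already connected.
R5 R8 (13): add. Components now {R3,R5,R6,R7,R8,R9}
Edges rejected before the tree was complete: 1.

1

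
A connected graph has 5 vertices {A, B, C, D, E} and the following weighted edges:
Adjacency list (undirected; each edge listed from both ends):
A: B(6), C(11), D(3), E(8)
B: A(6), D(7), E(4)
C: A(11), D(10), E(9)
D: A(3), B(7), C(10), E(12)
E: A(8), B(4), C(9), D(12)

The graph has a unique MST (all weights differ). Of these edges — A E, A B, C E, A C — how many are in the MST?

Kruskal's algorithm — process edges by increasing weight (ties by edge label):
A D (3): add. Components now {A,D} {B} {C} {E}
B E (4): add. Components now {A,D} {B,E} {C}
A B (6): add. Components now {A,B,D,E} {C}
B D (7): skip — B and D already connected.
A E (8): skip — A and E already connected.
C E (9): add. Components now {A,B,C,D,E}
MST edge set: {A D, B E, A B, C E}.
Of the listed edges, {A B, C E} are in the MST → 2.

2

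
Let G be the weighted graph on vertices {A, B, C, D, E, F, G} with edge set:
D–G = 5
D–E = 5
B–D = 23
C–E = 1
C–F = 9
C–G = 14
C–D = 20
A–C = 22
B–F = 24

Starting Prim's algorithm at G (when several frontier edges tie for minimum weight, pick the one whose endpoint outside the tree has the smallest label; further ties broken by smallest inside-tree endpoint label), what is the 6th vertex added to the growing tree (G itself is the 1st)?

A

Prim, starting at G.
Step 1: cheapest edge leaving the tree is D–G (5); add D.
Step 2: cheapest edge leaving the tree is D–E (5); add E.
Step 3: cheapest edge leaving the tree is C–E (1); add C.
Step 4: cheapest edge leaving the tree is C–F (9); add F.
Step 5: cheapest edge leaving the tree is A–C (22); add A.
Step 6: cheapest edge leaving the tree is B–D (23); add B.
Vertex order: G, D, E, C, F, A, B. The 6th vertex is A.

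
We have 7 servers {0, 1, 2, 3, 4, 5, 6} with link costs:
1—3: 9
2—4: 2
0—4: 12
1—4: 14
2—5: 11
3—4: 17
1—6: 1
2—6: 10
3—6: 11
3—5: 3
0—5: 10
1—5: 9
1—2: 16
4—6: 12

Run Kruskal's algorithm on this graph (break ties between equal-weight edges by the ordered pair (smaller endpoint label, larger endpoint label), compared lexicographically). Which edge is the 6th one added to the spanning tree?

2-6

Kruskal: consider edges lightest-first.
1—6 (1): add — endpoints in different components.
2—4 (2): add — endpoints in different components.
3—5 (3): add — endpoints in different components.
1—3 (9): add — endpoints in different components.
1—5 (9): skip — 1 and 5 already connected.
0—5 (10): add — endpoints in different components.
2—6 (10): add — endpoints in different components.
The 6th edge added is 2—6.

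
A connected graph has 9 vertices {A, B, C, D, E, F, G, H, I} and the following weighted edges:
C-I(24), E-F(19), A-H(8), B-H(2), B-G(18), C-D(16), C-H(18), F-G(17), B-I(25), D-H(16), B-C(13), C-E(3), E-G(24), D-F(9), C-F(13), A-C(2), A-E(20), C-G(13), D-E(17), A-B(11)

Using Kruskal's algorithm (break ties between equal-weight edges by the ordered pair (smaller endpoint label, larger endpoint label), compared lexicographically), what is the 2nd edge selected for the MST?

Kruskal: consider edges lightest-first.
A-C (2): add — endpoints in different components.
B-H (2): add — endpoints in different components.
C-E (3): add — endpoints in different components.
A-H (8): add — endpoints in different components.
D-F (9): add — endpoints in different components.
A-B (11): skip — A and B already connected.
B-C (13): skip — B and C already connected.
C-F (13): add — endpoints in different components.
C-G (13): add — endpoints in different components.
C-D (16): skip — C and D already connected.
D-H (16): skip — D and H already connected.
D-E (17): skip — D and E already connected.
F-G (17): skip — F and G already connected.
B-G (18): skip — B and G already connected.
C-H (18): skip — C and H already connected.
E-F (19): skip — E and F already connected.
A-E (20): skip — A and E already connected.
C-I (24): add — endpoints in different components.
The 2nd edge added is B-H.

B-H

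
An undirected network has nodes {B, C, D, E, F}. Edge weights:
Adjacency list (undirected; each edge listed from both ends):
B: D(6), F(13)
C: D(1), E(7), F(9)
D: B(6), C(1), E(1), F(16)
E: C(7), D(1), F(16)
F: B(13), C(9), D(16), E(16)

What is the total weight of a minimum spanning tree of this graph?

17

Prim's algorithm from E:
Step 1: frontier [D—E 1, C—E 7, E—F 16] → take D—E (1); add D.
Step 2: frontier [C—D 1, B—D 6, D—F 16, C—E 7, E—F 16] → take C—D (1); add C.
Step 3: frontier [C—F 9, B—D 6, D—F 16, E—F 16] → take B—D (6); add B.
Step 4: frontier [B—F 13, C—F 9, D—F 16, E—F 16] → take C—F (9); add F.
MST edges: D—E, C—D, B—D, C—F; total weight 1+1+6+9 = 17.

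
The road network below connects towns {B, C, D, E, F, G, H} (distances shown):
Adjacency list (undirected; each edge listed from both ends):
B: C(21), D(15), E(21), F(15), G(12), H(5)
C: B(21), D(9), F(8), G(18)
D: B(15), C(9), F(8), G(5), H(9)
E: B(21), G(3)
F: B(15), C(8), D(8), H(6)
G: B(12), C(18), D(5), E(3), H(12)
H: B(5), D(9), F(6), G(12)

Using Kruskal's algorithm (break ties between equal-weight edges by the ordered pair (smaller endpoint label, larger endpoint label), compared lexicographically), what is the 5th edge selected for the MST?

Sort edges by weight, then run Kruskal:
E—G (3): add — endpoints in different components.
B—H (5): add — endpoints in different components.
D—G (5): add — endpoints in different components.
F—H (6): add — endpoints in different components.
C—F (8): add — endpoints in different components.
D—F (8): add — endpoints in different components.
The 5th edge added is C—F.

C-F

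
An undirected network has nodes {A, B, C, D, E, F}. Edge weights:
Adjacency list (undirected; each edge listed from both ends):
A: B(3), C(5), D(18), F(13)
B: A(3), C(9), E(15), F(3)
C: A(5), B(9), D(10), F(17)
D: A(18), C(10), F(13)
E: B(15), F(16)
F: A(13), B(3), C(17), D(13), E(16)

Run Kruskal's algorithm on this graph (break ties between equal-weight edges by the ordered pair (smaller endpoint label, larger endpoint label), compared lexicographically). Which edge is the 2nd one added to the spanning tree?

Sort edges by weight, then run Kruskal:
A–B (3): add. Components now {A,B} {C} {D} {E} {F}
B–F (3): add. Components now {A,B,F} {C} {D} {E}
A–C (5): add. Components now {A,B,C,F} {D} {E}
B–C (9): skip — B and C already connected.
C–D (10): add. Components now {A,B,C,D,F} {E}
A–F (13): skip — A and F already connected.
D–F (13): skip — D and F already connected.
B–E (15): add. Components now {A,B,C,D,E,F}
The 2nd edge added is B–F.

B-F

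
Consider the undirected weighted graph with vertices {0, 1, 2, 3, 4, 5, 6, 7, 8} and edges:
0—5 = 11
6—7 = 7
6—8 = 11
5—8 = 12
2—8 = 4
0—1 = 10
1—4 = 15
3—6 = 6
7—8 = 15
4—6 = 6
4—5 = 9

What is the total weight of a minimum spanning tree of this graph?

64

Kruskal: consider edges lightest-first.
2—8 (4): add — endpoints in different components.
3—6 (6): add — endpoints in different components.
4—6 (6): add — endpoints in different components.
6—7 (7): add — endpoints in different components.
4—5 (9): add — endpoints in different components.
0—1 (10): add — endpoints in different components.
0—5 (11): add — endpoints in different components.
6—8 (11): add — endpoints in different components.
MST edges: 2—8, 3—6, 4—6, 6—7, 4—5, 0—1, 0—5, 6—8; total weight 4+6+6+7+9+10+11+11 = 64.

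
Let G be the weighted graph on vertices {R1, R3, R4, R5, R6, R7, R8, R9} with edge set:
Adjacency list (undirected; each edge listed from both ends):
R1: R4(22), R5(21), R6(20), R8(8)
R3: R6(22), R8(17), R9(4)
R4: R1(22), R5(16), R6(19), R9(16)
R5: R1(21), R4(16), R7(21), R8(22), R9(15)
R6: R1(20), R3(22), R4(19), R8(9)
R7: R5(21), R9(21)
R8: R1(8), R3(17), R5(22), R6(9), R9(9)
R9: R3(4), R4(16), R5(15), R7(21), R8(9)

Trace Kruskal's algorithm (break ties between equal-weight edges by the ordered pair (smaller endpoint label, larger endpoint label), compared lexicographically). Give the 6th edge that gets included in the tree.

R4-R5

Kruskal's algorithm — process edges by increasing weight (ties by edge label):
R3—R9 (4): add — endpoints in different components.
R1—R8 (8): add — endpoints in different components.
R6—R8 (9): add — endpoints in different components.
R8—R9 (9): add — endpoints in different components.
R5—R9 (15): add — endpoints in different components.
R4—R5 (16): add — endpoints in different components.
R4—R9 (16): skip — R4 and R9 already connected.
R3—R8 (17): skip — R3 and R8 already connected.
R4—R6 (19): skip — R6 and R4 already connected.
R1—R6 (20): skip — R1 and R6 already connected.
R1—R5 (21): skip — R1 and R5 already connected.
R5—R7 (21): add — endpoints in different components.
The 6th edge added is R4—R5.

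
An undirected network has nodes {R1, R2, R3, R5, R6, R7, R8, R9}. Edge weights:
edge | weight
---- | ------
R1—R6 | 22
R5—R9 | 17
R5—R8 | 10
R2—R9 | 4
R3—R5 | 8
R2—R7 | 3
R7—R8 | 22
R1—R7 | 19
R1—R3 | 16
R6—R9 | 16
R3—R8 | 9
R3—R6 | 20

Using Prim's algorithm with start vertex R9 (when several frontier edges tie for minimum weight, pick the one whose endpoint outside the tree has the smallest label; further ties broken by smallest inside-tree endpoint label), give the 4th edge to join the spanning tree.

R5-R9

Grow the tree from R9 using Prim:
Step 1: cheapest edge leaving the tree is R2—R9 (4); add R2.
Step 2: cheapest edge leaving the tree is R2—R7 (3); add R7.
Step 3: cheapest edge leaving the tree is R6—R9 (16); add R6.
Step 4: cheapest edge leaving the tree is R5—R9 (17); add R5.
Step 5: cheapest edge leaving the tree is R3—R5 (8); add R3.
Step 6: cheapest edge leaving the tree is R3—R8 (9); add R8.
Step 7: cheapest edge leaving the tree is R1—R3 (16); add R1.
The 4th edge added is R5—R9.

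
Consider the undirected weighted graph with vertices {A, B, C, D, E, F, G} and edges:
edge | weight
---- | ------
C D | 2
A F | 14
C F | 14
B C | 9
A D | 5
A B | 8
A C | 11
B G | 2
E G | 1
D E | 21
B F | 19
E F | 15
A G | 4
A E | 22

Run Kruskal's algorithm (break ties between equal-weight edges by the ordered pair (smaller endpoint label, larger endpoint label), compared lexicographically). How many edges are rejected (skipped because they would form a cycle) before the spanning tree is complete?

3

Sort edges by weight, then run Kruskal:
E G (1): add. Components now {A} {B} {C} {D} {E,G} {F}
B G (2): add. Components now {A} {B,E,G} {C} {D} {F}
C D (2): add. Components now {A} {B,E,G} {C,D} {F}
A G (4): add. Components now {A,B,E,G} {C,D} {F}
A D (5): add. Components now {A,B,C,D,E,G} {F}
A B (8): skip — A and B already connected.
B C (9): skip — B and C already connected.
A C (11): skip — A and C already connected.
A F (14): add. Components now {A,B,C,D,E,F,G}
Edges rejected before the tree was complete: 3.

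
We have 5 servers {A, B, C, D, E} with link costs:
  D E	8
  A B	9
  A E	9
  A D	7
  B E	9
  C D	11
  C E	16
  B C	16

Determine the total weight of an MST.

35

Prim's algorithm from A:
Step 1: cheapest edge leaving the tree is A D (7); add D.
Step 2: cheapest edge leaving the tree is D E (8); add E.
Step 3: cheapest edge leaving the tree is A B (9); add B.
Step 4: cheapest edge leaving the tree is C D (11); add C.
MST edges: A D, D E, A B, C D; total weight 7+8+9+11 = 35.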